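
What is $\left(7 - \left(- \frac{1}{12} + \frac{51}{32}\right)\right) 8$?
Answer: $\frac{527}{12} \approx 43.917$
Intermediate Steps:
$\left(7 - \left(- \frac{1}{12} + \frac{51}{32}\right)\right) 8 = \left(7 - \frac{145}{96}\right) 8 = \frac{527}{96} \cdot 8 = \frac{527}{12}$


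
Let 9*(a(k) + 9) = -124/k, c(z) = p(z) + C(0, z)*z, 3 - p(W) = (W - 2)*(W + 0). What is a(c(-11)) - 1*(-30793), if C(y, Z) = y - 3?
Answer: 29645116/963 ≈ 30784.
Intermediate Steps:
C(y, Z) = -3 + y
p(W) = 3 - W*(-2 + W) (p(W) = 3 - (W - 2)*(W + 0) = 3 - (-2 + W)*W = 3 - W*(-2 + W))
c(z) = 3 - z - z**2 (c(z) = (3 - z**2 + 2*z) + (-3 + 0)*z = (3 - z**2 + 2*z) - 3*z = 3 - z - z**2)
a(k) = -9 - 124/(9*k) (a(k) = -9 + (-124/k)/9 = -9 - 124/(9*k))
a(c(-11)) - 1*(-30793) = (-9 - 124/(9*(3 - 1*(-11) - 1*(-11)**2))) - 1*(-30793) = (-9 - 124/(9*(3 + 11 - 1*121))) + 30793 = (-9 - 124/(9*(3 + 11 - 121))) + 30793 = (-9 - 124/9/(-107)) + 30793 = (-9 - 124/9*(-1/107)) + 30793 = (-9 + 124/963) + 30793 = -8543/963 + 30793 = 29645116/963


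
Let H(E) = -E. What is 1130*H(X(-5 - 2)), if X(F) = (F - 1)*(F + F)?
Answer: -126560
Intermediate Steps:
X(F) = 2*F*(-1 + F) (X(F) = (-1 + F)*(2*F) = 2*F*(-1 + F))
1130*H(X(-5 - 2)) = 1130*(-2*(-5 - 2)*(-1 + (-5 - 2))) = 1130*(-2*(-7)*(-1 - 7)) = 1130*(-2*(-7)*(-8)) = 1130*(-1*112) = 1130*(-112) = -126560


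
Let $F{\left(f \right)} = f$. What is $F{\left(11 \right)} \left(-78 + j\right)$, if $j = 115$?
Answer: $407$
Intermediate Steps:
$F{\left(11 \right)} \left(-78 + j\right) = 11 \left(-78 + 115\right) = 11 \cdot 37 = 407$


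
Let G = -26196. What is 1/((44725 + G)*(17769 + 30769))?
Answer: 1/899360602 ≈ 1.1119e-9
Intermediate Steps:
1/((44725 + G)*(17769 + 30769)) = 1/((44725 - 26196)*(17769 + 30769)) = 1/(18529*48538) = 1/899360602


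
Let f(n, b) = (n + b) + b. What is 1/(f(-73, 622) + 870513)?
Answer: 1/871684 ≈ 1.1472e-6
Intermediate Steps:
f(n, b) = n + 2*b (f(n, b) = (b + n) + b = n + 2*b)
1/(f(-73, 622) + 870513) = 1/((-73 + 2*622) + 870513) = 1/((-73 + 1244) + 870513) = 1/(1171 + 870513) = 1/871684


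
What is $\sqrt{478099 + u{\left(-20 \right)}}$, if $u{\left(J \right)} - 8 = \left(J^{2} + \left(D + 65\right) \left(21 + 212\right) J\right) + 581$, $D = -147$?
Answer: $2 \sqrt{215302} \approx 928.01$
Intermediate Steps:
$u{\left(J \right)} = 589 + J^{2} - 19106 J$ ($u{\left(J \right)} = 8 + \left(\left(J^{2} + \left(-147 + 65\right) \left(21 + 212\right) J\right) + 581\right) = 8 + \left(\left(J^{2} + \left(-82\right) 233 J\right) + 581\right) = 8 + \left(\left(J^{2} - 19106 J\right) + 581\right) = 8 + \left(581 + J^{2} - 19106 J\right) = 589 + J^{2} - 19106 J$)
$\sqrt{478099 + u{\left(-20 \right)}} = \sqrt{478099 + \left(589 + \left(-20\right)^{2} - -382120\right)} = \sqrt{478099 + \left(589 + 400 + 382120\right)} = \sqrt{478099 + 383109} = \sqrt{861208} = 2 \sqrt{215302}$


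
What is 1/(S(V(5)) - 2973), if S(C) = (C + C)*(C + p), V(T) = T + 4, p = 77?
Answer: -1/1425 ≈ -0.00070175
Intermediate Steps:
V(T) = 4 + T
S(C) = 2*C*(77 + C) (S(C) = (C + C)*(C + 77) = (2*C)*(77 + C) = 2*C*(77 + C))
1/(S(V(5)) - 2973) = 1/(2*(4 + 5)*(77 + (4 + 5)) - 2973) = 1/(2*9*(77 + 9) - 2973) = 1/(2*9*86 - 2973) = 1/(1548 - 2973) = 1/(-1425) = -1/1425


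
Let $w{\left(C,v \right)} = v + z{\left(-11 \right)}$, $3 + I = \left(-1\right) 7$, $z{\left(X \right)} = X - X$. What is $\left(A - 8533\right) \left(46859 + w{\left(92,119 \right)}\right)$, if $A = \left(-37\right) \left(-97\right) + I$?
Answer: $-232729012$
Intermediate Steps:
$z{\left(X \right)} = 0$
$I = -10$ ($I = -3 - 7 = -10$)
$w{\left(C,v \right)} = v$ ($w{\left(C,v \right)} = v + 0 = v$)
$A = 3579$ ($A = \left(-37\right) \left(-97\right) - 10 = 3589 - 10 = 3579$)
$\left(A - 8533\right) \left(46859 + w{\left(92,119 \right)}\right) = \left(3579 - 8533\right) \left(46859 + 119\right) = \left(-4954\right) 46978 = -232729012$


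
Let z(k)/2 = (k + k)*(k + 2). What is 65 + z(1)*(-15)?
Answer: -115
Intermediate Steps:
z(k) = 4*k*(2 + k) (z(k) = 2*((k + k)*(k + 2)) = 2*((2*k)*(2 + k)) = 2*(2*k*(2 + k)) = 4*k*(2 + k))
65 + z(1)*(-15) = 65 + (4*1*(2 + 1))*(-15) = 65 + (4*1*3)*(-15) = 65 + 12*(-15) = 65 - 180 = -115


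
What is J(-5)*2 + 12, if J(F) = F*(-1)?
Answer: 22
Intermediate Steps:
J(F) = -F
J(-5)*2 + 12 = -1*(-5)*2 + 12 = 5*2 + 12 = 10 + 12 = 22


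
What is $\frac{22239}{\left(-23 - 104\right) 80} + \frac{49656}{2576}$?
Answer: $\frac{27951081}{1635760} \approx 17.088$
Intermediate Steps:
$\frac{22239}{\left(-23 - 104\right) 80} + \frac{49656}{2576} = \frac{22239}{\left(-127\right) 80} + 49656 \cdot \frac{1}{2576} = \frac{22239}{-10160} + \frac{6207}{322} = 22239 \left(- \frac{1}{10160}\right) + \frac{6207}{322} = - \frac{22239}{10160} + \frac{6207}{322} = \frac{27951081}{1635760}$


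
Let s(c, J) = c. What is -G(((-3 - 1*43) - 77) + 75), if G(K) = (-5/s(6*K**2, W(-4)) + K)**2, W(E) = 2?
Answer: -440307892249/191102976 ≈ -2304.0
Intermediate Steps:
G(K) = (K - 5/(6*K**2))**2 (G(K) = (-5*1/(6*K**2) + K)**2 = (-5/(6*K**2) + K)**2 = (K - 5/(6*K**2))**2)
-G(((-3 - 1*43) - 77) + 75) = -(-5 + 6*(((-3 - 1*43) - 77) + 75)**3)**2/(36*(((-3 - 1*43) - 77) + 75)**4) = -(-5 + 6*(((-3 - 43) - 77) + 75)**3)**2/(36*(((-3 - 43) - 77) + 75)**4) = -(-5 + 6*((-46 - 77) + 75)**3)**2/(36*((-46 - 77) + 75)**4) = -(-5 + 6*(-123 + 75)**3)**2/(36*(-123 + 75)**4) = -(-5 + 6*(-48)**3)**2/(36*(-48)**4) = -(-5 + 6*(-110592))**2/(36*5308416) = -(-5 - 663552)**2/(36*5308416) = -(-663557)**2/(36*5308416) = -440307892249/(36*5308416) = -1*440307892249/191102976 = -440307892249/191102976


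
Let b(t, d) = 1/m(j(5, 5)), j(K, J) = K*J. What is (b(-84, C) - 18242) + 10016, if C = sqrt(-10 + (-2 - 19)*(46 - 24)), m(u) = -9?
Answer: -74035/9 ≈ -8226.1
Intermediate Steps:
j(K, J) = J*K
C = 2*I*sqrt(118) (C = sqrt(-10 - 21*22) = sqrt(-10 - 462) = sqrt(-472) = 2*I*sqrt(118) ≈ 21.726*I)
b(t, d) = -1/9 (b(t, d) = 1/(-9) = -1/9)
(b(-84, C) - 18242) + 10016 = (-1/9 - 18242) + 10016 = -164179/9 + 10016 = -74035/9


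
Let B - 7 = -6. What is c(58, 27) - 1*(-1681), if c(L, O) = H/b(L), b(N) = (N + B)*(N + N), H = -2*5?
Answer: 5752377/3422 ≈ 1681.0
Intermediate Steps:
B = 1 (B = 7 - 6 = 1)
H = -10
b(N) = 2*N*(1 + N) (b(N) = (N + 1)*(N + N) = (1 + N)*(2*N) = 2*N*(1 + N))
c(L, O) = -5/(L*(1 + L)) (c(L, O) = -10*1/(2*L*(1 + L)) = -5/(L*(1 + L)))
c(58, 27) - 1*(-1681) = -5/(58*(1 + 58)) - 1*(-1681) = -5*1/58/59 + 1681 = -5*1/58*1/59 + 1681 = -5/3422 + 1681 = 5752377/3422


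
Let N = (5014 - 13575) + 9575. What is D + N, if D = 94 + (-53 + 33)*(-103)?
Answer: 3168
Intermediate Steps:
N = 1014 (N = -8561 + 9575 = 1014)
D = 2154 (D = 94 - 20*(-103) = 94 + 2060 = 2154)
D + N = 2154 + 1014 = 3168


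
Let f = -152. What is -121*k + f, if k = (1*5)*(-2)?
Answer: 1058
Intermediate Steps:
k = -10 (k = 5*(-2) = -10)
-121*k + f = -121*(-10) - 152 = 1210 - 152 = 1058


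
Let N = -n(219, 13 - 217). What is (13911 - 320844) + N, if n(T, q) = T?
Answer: -307152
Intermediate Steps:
N = -219 (N = -1*219 = -219)
(13911 - 320844) + N = (13911 - 320844) - 219 = -306933 - 219 = -307152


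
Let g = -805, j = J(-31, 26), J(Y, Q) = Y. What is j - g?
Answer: 774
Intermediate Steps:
j = -31
j - g = -31 - 1*(-805) = -31 + 805 = 774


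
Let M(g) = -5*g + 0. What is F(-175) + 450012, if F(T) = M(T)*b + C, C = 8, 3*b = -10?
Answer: 1341310/3 ≈ 4.4710e+5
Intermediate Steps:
b = -10/3 (b = (⅓)*(-10) = -10/3 ≈ -3.3333)
M(g) = -5*g
F(T) = 8 + 50*T/3 (F(T) = -5*T*(-10/3) + 8 = 50*T/3 + 8 = 8 + 50*T/3)
F(-175) + 450012 = (8 + (50/3)*(-175)) + 450012 = (8 - 8750/3) + 450012 = -8726/3 + 450012 = 1341310/3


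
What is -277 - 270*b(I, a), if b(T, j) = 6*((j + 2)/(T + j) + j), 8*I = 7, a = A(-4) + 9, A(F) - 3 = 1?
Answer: -854269/37 ≈ -23088.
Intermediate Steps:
A(F) = 4 (A(F) = 3 + 1 = 4)
a = 13 (a = 4 + 9 = 13)
I = 7/8 (I = (1/8)*7 = 7/8 ≈ 0.87500)
b(T, j) = 6*j + 6*(2 + j)/(T + j) (b(T, j) = 6*((2 + j)/(T + j) + j) = 6*(j + (2 + j)/(T + j)) = 6*j + 6*(2 + j)/(T + j))
-277 - 270*b(I, a) = -277 - 1620*(2 + 13 + 13**2 + (7/8)*13)/(7/8 + 13) = -277 - 1620*(2 + 13 + 169 + 91/8)/111/8 = -277 - 1620*8*1563/(111*8) = -277 - 270*3126/37 = -277 - 844020/37 = -854269/37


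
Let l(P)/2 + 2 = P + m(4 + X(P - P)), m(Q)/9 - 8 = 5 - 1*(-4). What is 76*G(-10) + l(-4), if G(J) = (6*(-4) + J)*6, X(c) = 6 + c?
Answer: -15210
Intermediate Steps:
G(J) = -144 + 6*J (G(J) = (-24 + J)*6 = -144 + 6*J)
m(Q) = 153 (m(Q) = 72 + 9*(5 - 1*(-4)) = 72 + 9*(5 + 4) = 72 + 9*9 = 72 + 81 = 153)
l(P) = 302 + 2*P (l(P) = -4 + 2*(P + 153) = -4 + 2*(153 + P) = -4 + (306 + 2*P) = 302 + 2*P)
76*G(-10) + l(-4) = 76*(-144 + 6*(-10)) + (302 + 2*(-4)) = 76*(-144 - 60) + (302 - 8) = 76*(-204) + 294 = -15504 + 294 = -15210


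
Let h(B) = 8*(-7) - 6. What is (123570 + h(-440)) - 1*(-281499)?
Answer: 405007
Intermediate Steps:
h(B) = -62 (h(B) = -56 - 6 = -62)
(123570 + h(-440)) - 1*(-281499) = (123570 - 62) - 1*(-281499) = 123508 + 281499 = 405007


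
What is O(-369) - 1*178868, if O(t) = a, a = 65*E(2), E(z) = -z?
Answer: -178998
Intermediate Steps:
a = -130 (a = 65*(-1*2) = 65*(-2) = -130)
O(t) = -130
O(-369) - 1*178868 = -130 - 1*178868 = -130 - 178868 = -178998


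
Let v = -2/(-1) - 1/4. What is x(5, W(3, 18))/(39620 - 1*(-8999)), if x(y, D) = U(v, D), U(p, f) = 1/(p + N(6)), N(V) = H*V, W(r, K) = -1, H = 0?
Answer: 4/340333 ≈ 1.1753e-5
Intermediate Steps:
N(V) = 0 (N(V) = 0*V = 0)
v = 7/4 (v = -2*(-1) - 1*¼ = 2 - ¼ = 7/4 ≈ 1.7500)
U(p, f) = 1/p (U(p, f) = 1/(p + 0) = 1/p)
x(y, D) = 4/7 (x(y, D) = 1/(7/4) = 4/7)
x(5, W(3, 18))/(39620 - 1*(-8999)) = 4/(7*(39620 - 1*(-8999))) = 4/(7*(39620 + 8999)) = (4/7)/48619 = (4/7)*(1/48619) = 4/340333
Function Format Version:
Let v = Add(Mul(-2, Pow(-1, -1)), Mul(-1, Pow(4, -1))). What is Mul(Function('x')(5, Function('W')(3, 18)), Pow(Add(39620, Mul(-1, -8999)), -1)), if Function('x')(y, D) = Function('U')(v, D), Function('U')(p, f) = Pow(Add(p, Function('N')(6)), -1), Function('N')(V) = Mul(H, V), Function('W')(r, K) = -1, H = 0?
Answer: Rational(4, 340333) ≈ 1.1753e-5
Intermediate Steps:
Function('N')(V) = 0 (Function('N')(V) = Mul(0, V) = 0)
v = Rational(7, 4) (v = Add(Mul(-2, -1), Mul(-1, Rational(1, 4))) = Add(2, Rational(-1, 4)) = Rational(7, 4) ≈ 1.7500)
Function('U')(p, f) = Pow(p, -1) (Function('U')(p, f) = Pow(Add(p, 0), -1) = Pow(p, -1))
Function('x')(y, D) = Rational(4, 7) (Function('x')(y, D) = Pow(Rational(7, 4), -1) = Rational(4, 7))
Mul(Function('x')(5, Function('W')(3, 18)), Pow(Add(39620, Mul(-1, -8999)), -1)) = Mul(Rational(4, 7), Pow(Add(39620, Mul(-1, -8999)), -1)) = Mul(Rational(4, 7), Pow(Add(39620, 8999), -1)) = Mul(Rational(4, 7), Pow(48619, -1)) = Mul(Rational(4, 7), Rational(1, 48619)) = Rational(4, 340333)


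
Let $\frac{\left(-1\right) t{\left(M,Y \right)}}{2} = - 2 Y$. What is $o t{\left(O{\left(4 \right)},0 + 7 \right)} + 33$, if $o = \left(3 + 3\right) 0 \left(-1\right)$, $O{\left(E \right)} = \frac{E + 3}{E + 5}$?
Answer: $33$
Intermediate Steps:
$O{\left(E \right)} = \frac{3 + E}{5 + E}$
$t{\left(M,Y \right)} = 4 Y$ ($t{\left(M,Y \right)} = - 2 \left(- 2 Y\right) = 4 Y$)
$o = 0$ ($o = 6 \cdot 0 \left(-1\right) = 0 \left(-1\right) = 0$)
$o t{\left(O{\left(4 \right)},0 + 7 \right)} + 33 = 0 \cdot 4 \left(0 + 7\right) + 33 = 0 \cdot 4 \cdot 7 + 33 = 0 \cdot 28 + 33 = 0 + 33 = 33$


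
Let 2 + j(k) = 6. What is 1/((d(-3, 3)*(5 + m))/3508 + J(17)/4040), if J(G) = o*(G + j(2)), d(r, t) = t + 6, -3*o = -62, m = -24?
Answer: 885770/51977 ≈ 17.042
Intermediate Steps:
o = 62/3 (o = -⅓*(-62) = 62/3 ≈ 20.667)
j(k) = 4 (j(k) = -2 + 6 = 4)
d(r, t) = 6 + t
J(G) = 248/3 + 62*G/3 (J(G) = 62*(G + 4)/3 = 62*(4 + G)/3 = 248/3 + 62*G/3)
1/((d(-3, 3)*(5 + m))/3508 + J(17)/4040) = 1/(((6 + 3)*(5 - 24))/3508 + (248/3 + (62/3)*17)/4040) = 1/((9*(-19))*(1/3508) + (248/3 + 1054/3)*(1/4040)) = 1/(-171*1/3508 + 434*(1/4040)) = 1/(-171/3508 + 217/2020) = 1/(51977/885770) = 885770/51977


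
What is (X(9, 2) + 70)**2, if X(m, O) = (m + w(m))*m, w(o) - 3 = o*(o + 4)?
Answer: 1515361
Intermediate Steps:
w(o) = 3 + o*(4 + o) (w(o) = 3 + o*(o + 4) = 3 + o*(4 + o))
X(m, O) = m*(3 + m**2 + 5*m) (X(m, O) = (m + (3 + m**2 + 4*m))*m = (3 + m**2 + 5*m)*m = m*(3 + m**2 + 5*m))
(X(9, 2) + 70)**2 = (9*(3 + 9**2 + 5*9) + 70)**2 = (9*(3 + 81 + 45) + 70)**2 = (9*129 + 70)**2 = (1161 + 70)**2 = 1231**2 = 1515361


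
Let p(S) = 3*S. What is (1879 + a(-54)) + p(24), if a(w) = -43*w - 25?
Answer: 4248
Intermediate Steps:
a(w) = -25 - 43*w
(1879 + a(-54)) + p(24) = (1879 + (-25 - 43*(-54))) + 3*24 = (1879 + (-25 + 2322)) + 72 = (1879 + 2297) + 72 = 4176 + 72 = 4248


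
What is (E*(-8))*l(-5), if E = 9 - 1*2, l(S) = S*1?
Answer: 280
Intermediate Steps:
l(S) = S
E = 7 (E = 9 - 2 = 7)
(E*(-8))*l(-5) = (7*(-8))*(-5) = -56*(-5) = 280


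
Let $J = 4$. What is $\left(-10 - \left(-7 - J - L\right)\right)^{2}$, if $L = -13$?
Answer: $144$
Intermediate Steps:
$\left(-10 - \left(-7 - J - L\right)\right)^{2} = \left(-10 - \left(6 - 4\right)\right)^{2} = \left(-10 - 2\right)^{2} = \left(-12\right)^{2} = 144$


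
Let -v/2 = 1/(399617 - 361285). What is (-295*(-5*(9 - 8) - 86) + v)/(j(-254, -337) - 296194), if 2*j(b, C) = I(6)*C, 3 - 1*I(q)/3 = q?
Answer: -514511269/5647788965 ≈ -0.091100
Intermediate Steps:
I(q) = 9 - 3*q
v = -1/19166 (v = -2/(399617 - 361285) = -2/38332 = -2*1/38332 = -1/19166 ≈ -5.2176e-5)
j(b, C) = -9*C/2 (j(b, C) = ((9 - 3*6)*C)/2 = ((9 - 18)*C)/2 = (-9*C)/2 = -9*C/2)
(-295*(-5*(9 - 8) - 86) + v)/(j(-254, -337) - 296194) = (-295*(-5*(9 - 8) - 86) - 1/19166)/(-9/2*(-337) - 296194) = (-295*(-5*1 - 86) - 1/19166)/(3033/2 - 296194) = (-295*(-5 - 86) - 1/19166)/(-589355/2) = (-295*(-91) - 1/19166)*(-2/589355) = (26845 - 1/19166)*(-2/589355) = (514511269/19166)*(-2/589355) = -514511269/5647788965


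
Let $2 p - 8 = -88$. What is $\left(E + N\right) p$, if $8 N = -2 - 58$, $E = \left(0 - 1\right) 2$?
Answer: $380$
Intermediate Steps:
$p = -40$ ($p = 4 + \frac{1}{2} \left(-88\right) = 4 - 44 = -40$)
$E = -2$ ($E = \left(-1\right) 2 = -2$)
$N = - \frac{15}{2}$ ($N = \frac{-2 - 58}{8} = \frac{1}{8} \left(-60\right) = - \frac{15}{2} \approx -7.5$)
$\left(E + N\right) p = \left(-2 - \frac{15}{2}\right) \left(-40\right) = \left(- \frac{19}{2}\right) \left(-40\right) = 380$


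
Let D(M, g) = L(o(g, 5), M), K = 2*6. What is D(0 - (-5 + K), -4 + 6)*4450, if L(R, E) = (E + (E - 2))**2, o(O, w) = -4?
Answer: 1139200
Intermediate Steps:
K = 12
L(R, E) = (-2 + 2*E)**2 (L(R, E) = (E + (-2 + E))**2 = (-2 + 2*E)**2)
D(M, g) = 4*(-1 + M)**2
D(0 - (-5 + K), -4 + 6)*4450 = (4*(-1 + (0 - (-5 + 12)))**2)*4450 = (4*(-1 + (0 - 7))**2)*4450 = (4*(-1 - 7)**2)*4450 = (4*(-8)**2)*4450 = (4*64)*4450 = 256*4450 = 1139200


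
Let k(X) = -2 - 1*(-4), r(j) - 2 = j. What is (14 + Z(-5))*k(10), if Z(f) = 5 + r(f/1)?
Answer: 32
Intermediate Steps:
r(j) = 2 + j
Z(f) = 7 + f (Z(f) = 5 + (2 + f/1) = 5 + (2 + f*1) = 5 + (2 + f) = 7 + f)
k(X) = 2 (k(X) = -2 + 4 = 2)
(14 + Z(-5))*k(10) = (14 + (7 - 5))*2 = (14 + 2)*2 = 16*2 = 32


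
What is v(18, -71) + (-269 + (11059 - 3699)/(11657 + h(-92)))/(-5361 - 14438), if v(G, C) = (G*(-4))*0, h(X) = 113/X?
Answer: 287779919/21231081469 ≈ 0.013555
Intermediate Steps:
v(G, C) = 0 (v(G, C) = -4*G*0 = 0)
v(18, -71) + (-269 + (11059 - 3699)/(11657 + h(-92)))/(-5361 - 14438) = 0 + (-269 + (11059 - 3699)/(11657 + 113/(-92)))/(-5361 - 14438) = 0 + (-269 + 7360/(11657 + 113*(-1/92)))/(-19799) = 0 + (-269 + 7360/(11657 - 113/92))*(-1/19799) = 0 + (-269 + 7360/(1072331/92))*(-1/19799) = 0 + (-269 + 7360*(92/1072331))*(-1/19799) = 0 + (-269 + 677120/1072331)*(-1/19799) = 0 - 287779919/1072331*(-1/19799) = 0 + 287779919/21231081469 = 287779919/21231081469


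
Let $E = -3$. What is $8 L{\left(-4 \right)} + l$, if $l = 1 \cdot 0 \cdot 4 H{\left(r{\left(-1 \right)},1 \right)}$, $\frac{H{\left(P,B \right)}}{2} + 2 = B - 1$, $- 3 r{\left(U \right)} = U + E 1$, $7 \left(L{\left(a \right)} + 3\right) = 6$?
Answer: $- \frac{120}{7} \approx -17.143$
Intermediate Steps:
$L{\left(a \right)} = - \frac{15}{7}$ ($L{\left(a \right)} = -3 + \frac{1}{7} \cdot 6 = -3 + \frac{6}{7} = - \frac{15}{7}$)
$r{\left(U \right)} = 1 - \frac{U}{3}$ ($r{\left(U \right)} = - \frac{U - 3}{3} = - \frac{-3 + U}{3} = 1 - \frac{U}{3}$)
$H{\left(P,B \right)} = -6 + 2 B$ ($H{\left(P,B \right)} = -4 + 2 \left(B - 1\right) = -4 + 2 \left(-1 + B\right) = -4 + \left(-2 + 2 B\right) = -6 + 2 B$)
$l = 0$ ($l = 1 \cdot 0 \cdot 4 \left(-6 + 2 \cdot 1\right) = 0 \cdot 4 \left(-6 + 2\right) = 0 \left(-4\right) = 0$)
$8 L{\left(-4 \right)} + l = 8 \left(- \frac{15}{7}\right) + 0 = - \frac{120}{7} + 0 = - \frac{120}{7}$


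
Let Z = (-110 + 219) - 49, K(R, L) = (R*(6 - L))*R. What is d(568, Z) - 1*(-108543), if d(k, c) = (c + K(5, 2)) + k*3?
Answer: 110407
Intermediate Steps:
K(R, L) = R²*(6 - L)
Z = 60 (Z = 109 - 49 = 60)
d(k, c) = 100 + c + 3*k (d(k, c) = (c + 5²*(6 - 1*2)) + k*3 = (c + 25*(6 - 2)) + 3*k = (c + 25*4) + 3*k = (c + 100) + 3*k = (100 + c) + 3*k = 100 + c + 3*k)
d(568, Z) - 1*(-108543) = (100 + 60 + 3*568) - 1*(-108543) = (100 + 60 + 1704) + 108543 = 1864 + 108543 = 110407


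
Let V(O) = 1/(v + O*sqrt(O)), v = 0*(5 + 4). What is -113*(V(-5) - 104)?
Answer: 11752 - 113*I*sqrt(5)/25 ≈ 11752.0 - 10.107*I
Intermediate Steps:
v = 0 (v = 0*9 = 0)
V(O) = O**(-3/2) (V(O) = 1/(0 + O*sqrt(O)) = 1/(0 + O**(3/2)) = 1/(O**(3/2)) = O**(-3/2))
-113*(V(-5) - 104) = -113*((-5)**(-3/2) - 104) = -113*(I*sqrt(5)/25 - 104) = -113*(-104 + I*sqrt(5)/25) = 11752 - 113*I*sqrt(5)/25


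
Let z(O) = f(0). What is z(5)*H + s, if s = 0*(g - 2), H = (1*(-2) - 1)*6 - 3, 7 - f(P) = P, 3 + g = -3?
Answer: -147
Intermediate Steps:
g = -6 (g = -3 - 3 = -6)
f(P) = 7 - P
z(O) = 7 (z(O) = 7 - 1*0 = 7 + 0 = 7)
H = -21 (H = (-2 - 1)*6 - 3 = -3*6 - 3 = -18 - 3 = -21)
s = 0 (s = 0*(-6 - 2) = 0*(-8) = 0)
z(5)*H + s = 7*(-21) + 0 = -147 + 0 = -147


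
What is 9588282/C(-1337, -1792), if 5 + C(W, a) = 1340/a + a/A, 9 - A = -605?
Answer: -439577984384/397311 ≈ -1.1064e+6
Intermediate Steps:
A = 614 (A = 9 - 1*(-605) = 9 + 605 = 614)
C(W, a) = -5 + 1340/a + a/614 (C(W, a) = -5 + (1340/a + a/614) = -5 + 1340/a + a/614)
9588282/C(-1337, -1792) = 9588282/(-5 + 1340/(-1792) + (1/614)*(-1792)) = 9588282/(-5 + 1340*(-1/1792) - 896/307) = 9588282/(-5 - 335/448 - 896/307) = 9588282/(-1191933/137536) = 9588282*(-137536/1191933) = -439577984384/397311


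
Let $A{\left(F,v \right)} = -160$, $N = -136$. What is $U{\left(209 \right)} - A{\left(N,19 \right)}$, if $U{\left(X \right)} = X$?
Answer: $369$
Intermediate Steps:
$U{\left(209 \right)} - A{\left(N,19 \right)} = 209 - -160 = 209 + 160 = 369$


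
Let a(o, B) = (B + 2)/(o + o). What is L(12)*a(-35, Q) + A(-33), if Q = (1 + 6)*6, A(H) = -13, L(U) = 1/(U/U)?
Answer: -477/35 ≈ -13.629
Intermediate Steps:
L(U) = 1 (L(U) = 1/1 = 1)
Q = 42 (Q = 7*6 = 42)
a(o, B) = (2 + B)/(2*o) (a(o, B) = (2 + B)/((2*o)) = (2 + B)*(1/(2*o)) = (2 + B)/(2*o))
L(12)*a(-35, Q) + A(-33) = 1*((½)*(2 + 42)/(-35)) - 13 = 1*((½)*(-1/35)*44) - 13 = 1*(-22/35) - 13 = -22/35 - 13 = -477/35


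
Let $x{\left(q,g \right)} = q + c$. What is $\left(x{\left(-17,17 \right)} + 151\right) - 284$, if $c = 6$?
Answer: $-144$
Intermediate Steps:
$x{\left(q,g \right)} = 6 + q$ ($x{\left(q,g \right)} = q + 6 = 6 + q$)
$\left(x{\left(-17,17 \right)} + 151\right) - 284 = \left(\left(6 - 17\right) + 151\right) - 284 = \left(-11 + 151\right) - 284 = 140 - 284 = -144$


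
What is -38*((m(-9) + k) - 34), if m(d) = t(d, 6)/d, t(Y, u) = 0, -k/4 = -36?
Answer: -4180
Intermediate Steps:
k = 144 (k = -4*(-36) = 144)
m(d) = 0 (m(d) = 0/d = 0)
-38*((m(-9) + k) - 34) = -38*((0 + 144) - 34) = -38*(144 - 34) = -38*110 = -4180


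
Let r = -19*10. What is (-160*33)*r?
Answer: 1003200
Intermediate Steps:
r = -190
(-160*33)*r = -160*33*(-190) = -5280*(-190) = 1003200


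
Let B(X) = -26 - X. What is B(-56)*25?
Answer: 750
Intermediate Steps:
B(-56)*25 = (-26 - 1*(-56))*25 = (-26 + 56)*25 = 30*25 = 750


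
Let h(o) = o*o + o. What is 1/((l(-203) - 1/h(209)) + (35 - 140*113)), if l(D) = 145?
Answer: -43890/686439601 ≈ -6.3939e-5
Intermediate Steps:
h(o) = o + o² (h(o) = o² + o = o + o²)
1/((l(-203) - 1/h(209)) + (35 - 140*113)) = 1/((145 - 1/(209*(1 + 209))) + (35 - 140*113)) = 1/((145 - 1/(209*210)) + (35 - 15820)) = 1/((145 - 1/43890) - 15785) = 1/(6364049/43890 - 15785) = 1/(-686439601/43890) = -43890/686439601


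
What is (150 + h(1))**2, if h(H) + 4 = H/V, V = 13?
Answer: 3606201/169 ≈ 21338.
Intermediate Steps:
h(H) = -4 + H/13
(150 + h(1))**2 = (150 + (-4 + (1/13)*1))**2 = (150 + (-4 + 1/13))**2 = (150 - 51/13)**2 = (1899/13)**2 = 3606201/169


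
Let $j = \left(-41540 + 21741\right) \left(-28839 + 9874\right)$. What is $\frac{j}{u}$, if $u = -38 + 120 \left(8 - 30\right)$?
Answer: $- \frac{28883695}{206} \approx -1.4021 \cdot 10^{5}$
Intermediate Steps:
$j = 375488035$ ($j = \left(-19799\right) \left(-18965\right) = 375488035$)
$u = -2678$ ($u = -38 + 120 \left(8 - 30\right) = -38 + 120 \left(-22\right) = -38 - 2640 = -2678$)
$\frac{j}{u} = \frac{375488035}{-2678} = 375488035 \left(- \frac{1}{2678}\right) = - \frac{28883695}{206}$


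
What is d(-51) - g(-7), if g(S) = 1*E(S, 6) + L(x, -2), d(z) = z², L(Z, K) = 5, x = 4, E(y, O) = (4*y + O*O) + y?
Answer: 2595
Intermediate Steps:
E(y, O) = O² + 5*y (E(y, O) = (4*y + O²) + y = (O² + 4*y) + y = O² + 5*y)
g(S) = 41 + 5*S (g(S) = 1*(6² + 5*S) + 5 = 1*(36 + 5*S) + 5 = (36 + 5*S) + 5 = 41 + 5*S)
d(-51) - g(-7) = (-51)² - (41 + 5*(-7)) = 2601 - (41 - 35) = 2601 - 1*6 = 2601 - 6 = 2595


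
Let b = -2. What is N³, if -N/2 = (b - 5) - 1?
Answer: 4096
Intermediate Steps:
N = 16 (N = -2*((-2 - 5) - 1) = -2*(-7 - 1) = -2*(-8) = 16)
N³ = 16³ = 4096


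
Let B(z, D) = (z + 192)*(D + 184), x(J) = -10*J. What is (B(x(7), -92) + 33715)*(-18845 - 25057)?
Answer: -1972911978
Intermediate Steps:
B(z, D) = (184 + D)*(192 + z) (B(z, D) = (192 + z)*(184 + D) = (184 + D)*(192 + z))
(B(x(7), -92) + 33715)*(-18845 - 25057) = ((35328 + 184*(-10*7) + 192*(-92) - (-920)*7) + 33715)*(-18845 - 25057) = ((35328 + 184*(-70) - 17664 - 92*(-70)) + 33715)*(-43902) = ((35328 - 12880 - 17664 + 6440) + 33715)*(-43902) = (11224 + 33715)*(-43902) = 44939*(-43902) = -1972911978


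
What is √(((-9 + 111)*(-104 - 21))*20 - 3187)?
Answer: 29*I*√307 ≈ 508.12*I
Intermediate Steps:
√(((-9 + 111)*(-104 - 21))*20 - 3187) = √((102*(-125))*20 - 3187) = √(-12750*20 - 3187) = √(-255000 - 3187) = √(-258187) = 29*I*√307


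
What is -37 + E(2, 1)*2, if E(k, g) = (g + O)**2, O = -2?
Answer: -35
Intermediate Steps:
E(k, g) = (-2 + g)**2 (E(k, g) = (g - 2)**2 = (-2 + g)**2)
-37 + E(2, 1)*2 = -37 + (-2 + 1)**2*2 = -37 + (-1)**2*2 = -37 + 1*2 = -37 + 2 = -35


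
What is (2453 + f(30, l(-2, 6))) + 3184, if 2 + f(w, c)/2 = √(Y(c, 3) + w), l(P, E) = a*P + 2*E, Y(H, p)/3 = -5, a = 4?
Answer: 5633 + 2*√15 ≈ 5640.8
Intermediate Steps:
Y(H, p) = -15 (Y(H, p) = 3*(-5) = -15)
l(P, E) = 2*E + 4*P (l(P, E) = 4*P + 2*E = 2*E + 4*P)
f(w, c) = -4 + 2*√(-15 + w)
(2453 + f(30, l(-2, 6))) + 3184 = (2453 + (-4 + 2*√(-15 + 30))) + 3184 = (2453 + (-4 + 2*√15)) + 3184 = (2449 + 2*√15) + 3184 = 5633 + 2*√15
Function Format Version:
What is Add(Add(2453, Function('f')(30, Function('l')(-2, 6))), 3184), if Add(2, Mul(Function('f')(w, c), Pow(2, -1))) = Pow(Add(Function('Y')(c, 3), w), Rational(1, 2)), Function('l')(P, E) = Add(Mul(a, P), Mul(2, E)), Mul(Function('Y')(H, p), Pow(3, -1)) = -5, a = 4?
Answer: Add(5633, Mul(2, Pow(15, Rational(1, 2)))) ≈ 5640.8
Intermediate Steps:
Function('Y')(H, p) = -15 (Function('Y')(H, p) = Mul(3, -5) = -15)
Function('l')(P, E) = Add(Mul(2, E), Mul(4, P)) (Function('l')(P, E) = Add(Mul(4, P), Mul(2, E)) = Add(Mul(2, E), Mul(4, P)))
Function('f')(w, c) = Add(-4, Mul(2, Pow(Add(-15, w), Rational(1, 2))))
Add(Add(2453, Function('f')(30, Function('l')(-2, 6))), 3184) = Add(Add(2453, Add(-4, Mul(2, Pow(Add(-15, 30), Rational(1, 2))))), 3184) = Add(Add(2453, Add(-4, Mul(2, Pow(15, Rational(1, 2))))), 3184) = Add(Add(2449, Mul(2, Pow(15, Rational(1, 2)))), 3184) = Add(5633, Mul(2, Pow(15, Rational(1, 2))))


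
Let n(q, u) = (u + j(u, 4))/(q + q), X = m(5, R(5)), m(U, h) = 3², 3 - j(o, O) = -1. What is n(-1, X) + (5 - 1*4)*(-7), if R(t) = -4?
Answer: -27/2 ≈ -13.500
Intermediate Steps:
j(o, O) = 4 (j(o, O) = 3 - 1*(-1) = 3 + 1 = 4)
m(U, h) = 9
X = 9
n(q, u) = (4 + u)/(2*q) (n(q, u) = (u + 4)/(q + q) = (4 + u)/((2*q)) = (4 + u)*(1/(2*q)) = (4 + u)/(2*q))
n(-1, X) + (5 - 1*4)*(-7) = (½)*(4 + 9)/(-1) + (5 - 1*4)*(-7) = (½)*(-1)*13 + (5 - 4)*(-7) = -13/2 + 1*(-7) = -13/2 - 7 = -27/2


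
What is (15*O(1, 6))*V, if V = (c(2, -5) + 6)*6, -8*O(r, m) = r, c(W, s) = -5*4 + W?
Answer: 135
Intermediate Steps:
c(W, s) = -20 + W
O(r, m) = -r/8
V = -72 (V = ((-20 + 2) + 6)*6 = (-18 + 6)*6 = -12*6 = -72)
(15*O(1, 6))*V = (15*(-⅛*1))*(-72) = (15*(-⅛))*(-72) = -15/8*(-72) = 135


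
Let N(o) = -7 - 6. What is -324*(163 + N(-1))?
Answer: -48600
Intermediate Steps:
N(o) = -13
-324*(163 + N(-1)) = -324*(163 - 13) = -324*150 = -48600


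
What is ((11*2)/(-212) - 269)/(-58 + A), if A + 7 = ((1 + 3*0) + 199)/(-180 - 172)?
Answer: 125510/30581 ≈ 4.1042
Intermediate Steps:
A = -333/44 (A = -7 + ((1 + 3*0) + 199)/(-180 - 172) = -7 + ((1 + 0) + 199)/(-352) = -7 + (1 + 199)*(-1/352) = -7 + 200*(-1/352) = -7 - 25/44 = -333/44 ≈ -7.5682)
((11*2)/(-212) - 269)/(-58 + A) = ((11*2)/(-212) - 269)/(-58 - 333/44) = (22*(-1/212) - 269)/(-2885/44) = (-11/106 - 269)*(-44/2885) = -28525/106*(-44/2885) = 125510/30581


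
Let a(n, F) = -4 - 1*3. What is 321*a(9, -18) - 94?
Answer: -2341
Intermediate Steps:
a(n, F) = -7 (a(n, F) = -4 - 3 = -7)
321*a(9, -18) - 94 = 321*(-7) - 94 = -2247 - 94 = -2341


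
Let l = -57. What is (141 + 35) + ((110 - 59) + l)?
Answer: 170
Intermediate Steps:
(141 + 35) + ((110 - 59) + l) = (141 + 35) + ((110 - 59) - 57) = 176 + (51 - 57) = 176 - 6 = 170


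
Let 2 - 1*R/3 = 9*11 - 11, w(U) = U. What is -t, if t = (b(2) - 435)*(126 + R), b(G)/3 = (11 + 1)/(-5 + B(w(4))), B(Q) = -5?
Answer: -289476/5 ≈ -57895.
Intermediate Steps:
R = -258 (R = 6 - 3*(9*11 - 11) = 6 - 3*(99 - 11) = 6 - 3*88 = 6 - 264 = -258)
b(G) = -18/5 (b(G) = 3*((11 + 1)/(-5 - 5)) = 3*(12/(-10)) = 3*(12*(-⅒)) = 3*(-6/5) = -18/5)
t = 289476/5 (t = (-18/5 - 435)*(126 - 258) = -2193/5*(-132) = 289476/5 ≈ 57895.)
-t = -1*289476/5 = -289476/5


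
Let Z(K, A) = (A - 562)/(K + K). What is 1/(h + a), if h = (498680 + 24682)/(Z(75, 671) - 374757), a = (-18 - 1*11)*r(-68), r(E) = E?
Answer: 3306673/6516141256 ≈ 0.00050746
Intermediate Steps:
Z(K, A) = (-562 + A)/(2*K) (Z(K, A) = (-562 + A)/((2*K)) = (-562 + A)*(1/(2*K)) = (-562 + A)/(2*K))
a = 1972 (a = (-18 - 1*11)*(-68) = (-18 - 11)*(-68) = -29*(-68) = 1972)
h = -4617900/3306673 (h = (498680 + 24682)/((½)*(-562 + 671)/75 - 374757) = 523362/((½)*(1/75)*109 - 374757) = 523362/(109/150 - 374757) = 523362/(-56213441/150) = 523362*(-150/56213441) = -4617900/3306673 ≈ -1.3965)
1/(h + a) = 1/(-4617900/3306673 + 1972) = 1/(6516141256/3306673) = 3306673/6516141256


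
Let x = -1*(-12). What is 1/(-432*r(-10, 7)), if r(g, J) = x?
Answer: -1/5184 ≈ -0.00019290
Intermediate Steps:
x = 12
r(g, J) = 12
1/(-432*r(-10, 7)) = 1/(-432*12) = 1/(-5184) = -1/5184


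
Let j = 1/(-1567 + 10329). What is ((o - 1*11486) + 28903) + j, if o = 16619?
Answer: 298223433/8762 ≈ 34036.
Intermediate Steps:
j = 1/8762 ≈ 0.00011413
((o - 1*11486) + 28903) + j = ((16619 - 1*11486) + 28903) + 1/8762 = ((16619 - 11486) + 28903) + 1/8762 = (5133 + 28903) + 1/8762 = 34036 + 1/8762 = 298223433/8762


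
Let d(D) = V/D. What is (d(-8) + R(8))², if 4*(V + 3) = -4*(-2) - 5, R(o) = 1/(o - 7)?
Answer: 1681/1024 ≈ 1.6416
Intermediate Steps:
R(o) = 1/(-7 + o)
V = -9/4 (V = -3 + (-4*(-2) - 5)/4 = -3 + (8 - 5)/4 = -3 + (¼)*3 = -3 + ¾ = -9/4 ≈ -2.2500)
d(D) = -9/(4*D)
(d(-8) + R(8))² = (-9/4/(-8) + 1/(-7 + 8))² = (-9/4*(-⅛) + 1/1)² = (9/32 + 1)² = (41/32)² = 1681/1024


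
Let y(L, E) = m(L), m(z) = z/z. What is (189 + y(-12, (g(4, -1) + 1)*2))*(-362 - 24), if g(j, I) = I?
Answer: -73340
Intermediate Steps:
m(z) = 1
y(L, E) = 1
(189 + y(-12, (g(4, -1) + 1)*2))*(-362 - 24) = (189 + 1)*(-362 - 24) = 190*(-386) = -73340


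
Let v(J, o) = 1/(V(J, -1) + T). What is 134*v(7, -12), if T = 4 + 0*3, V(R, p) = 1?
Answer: 134/5 ≈ 26.800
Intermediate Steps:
T = 4 (T = 4 + 0 = 4)
v(J, o) = ⅕ (v(J, o) = 1/(1 + 4) = 1/5 = ⅕)
134*v(7, -12) = 134*(⅕) = 134/5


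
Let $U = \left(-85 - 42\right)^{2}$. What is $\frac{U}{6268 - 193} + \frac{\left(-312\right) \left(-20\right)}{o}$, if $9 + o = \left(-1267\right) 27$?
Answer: $\frac{28555229}{11548575} \approx 2.4726$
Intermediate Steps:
$U = 16129$ ($U = \left(-127\right)^{2} = 16129$)
$o = -34218$ ($o = -9 - 34209 = -34218$)
$\frac{U}{6268 - 193} + \frac{\left(-312\right) \left(-20\right)}{o} = \frac{16129}{6268 - 193} + \frac{\left(-312\right) \left(-20\right)}{-34218} = \frac{16129}{6075} + 6240 \left(- \frac{1}{34218}\right) = 16129 \cdot \frac{1}{6075} - \frac{1040}{5703} = \frac{16129}{6075} - \frac{1040}{5703} = \frac{28555229}{11548575}$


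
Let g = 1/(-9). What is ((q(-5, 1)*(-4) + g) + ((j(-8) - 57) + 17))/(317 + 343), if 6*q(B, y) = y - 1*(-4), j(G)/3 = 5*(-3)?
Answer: -199/1485 ≈ -0.13401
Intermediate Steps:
j(G) = -45 (j(G) = 3*(5*(-3)) = 3*(-15) = -45)
q(B, y) = ⅔ + y/6 (q(B, y) = (y - 1*(-4))/6 = (y + 4)/6 = (4 + y)/6 = ⅔ + y/6)
g = -⅑ ≈ -0.11111
((q(-5, 1)*(-4) + g) + ((j(-8) - 57) + 17))/(317 + 343) = (((⅔ + (⅙)*1)*(-4) - ⅑) + ((-45 - 57) + 17))/(317 + 343) = (((⅔ + ⅙)*(-4) - ⅑) + (-102 + 17))/660 = (((⅚)*(-4) - ⅑) - 85)*(1/660) = ((-10/3 - ⅑) - 85)*(1/660) = (-31/9 - 85)*(1/660) = -796/9*1/660 = -199/1485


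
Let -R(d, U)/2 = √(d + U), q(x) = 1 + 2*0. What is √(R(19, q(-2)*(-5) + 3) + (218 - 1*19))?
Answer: √(199 - 2*√17) ≈ 13.811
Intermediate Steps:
q(x) = 1 (q(x) = 1 + 0 = 1)
R(d, U) = -2*√(U + d) (R(d, U) = -2*√(d + U) = -2*√(U + d))
√(R(19, q(-2)*(-5) + 3) + (218 - 1*19)) = √(-2*√((1*(-5) + 3) + 19) + (218 - 1*19)) = √(-2*√((-5 + 3) + 19) + (218 - 19)) = √(-2*√(-2 + 19) + 199) = √(-2*√17 + 199) = √(199 - 2*√17)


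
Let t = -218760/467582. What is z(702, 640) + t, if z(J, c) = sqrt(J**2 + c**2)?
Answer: -109380/233791 + 2*sqrt(225601) ≈ 949.48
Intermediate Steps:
t = -109380/233791 (t = -218760*1/467582 = -109380/233791 ≈ -0.46785)
z(702, 640) + t = sqrt(702**2 + 640**2) - 109380/233791 = sqrt(492804 + 409600) - 109380/233791 = sqrt(902404) - 109380/233791 = 2*sqrt(225601) - 109380/233791 = -109380/233791 + 2*sqrt(225601)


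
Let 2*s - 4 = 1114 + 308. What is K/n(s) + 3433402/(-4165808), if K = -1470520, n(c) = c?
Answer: -3064175997893/1485110552 ≈ -2063.3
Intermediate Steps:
s = 713 (s = 2 + (1114 + 308)/2 = 2 + (1/2)*1422 = 2 + 711 = 713)
K/n(s) + 3433402/(-4165808) = -1470520/713 + 3433402/(-4165808) = -1470520*1/713 + 3433402*(-1/4165808) = -1470520/713 - 1716701/2082904 = -3064175997893/1485110552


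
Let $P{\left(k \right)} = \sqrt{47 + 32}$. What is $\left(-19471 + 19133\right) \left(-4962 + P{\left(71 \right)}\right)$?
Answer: $1677156 - 338 \sqrt{79} \approx 1.6742 \cdot 10^{6}$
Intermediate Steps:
$P{\left(k \right)} = \sqrt{79}$
$\left(-19471 + 19133\right) \left(-4962 + P{\left(71 \right)}\right) = \left(-19471 + 19133\right) \left(-4962 + \sqrt{79}\right) = - 338 \left(-4962 + \sqrt{79}\right) = 1677156 - 338 \sqrt{79}$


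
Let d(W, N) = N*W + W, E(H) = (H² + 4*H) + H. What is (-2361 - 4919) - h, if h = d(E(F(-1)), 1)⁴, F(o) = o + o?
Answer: -28016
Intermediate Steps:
F(o) = 2*o
E(H) = H² + 5*H
d(W, N) = W + N*W
h = 20736 (h = (((2*(-1))*(5 + 2*(-1)))*(1 + 1))⁴ = (-2*(5 - 2)*2)⁴ = (-2*3*2)⁴ = (-6*2)⁴ = (-12)⁴ = 20736)
(-2361 - 4919) - h = (-2361 - 4919) - 1*20736 = -7280 - 20736 = -28016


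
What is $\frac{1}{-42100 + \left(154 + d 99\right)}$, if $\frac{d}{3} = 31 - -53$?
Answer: $- \frac{1}{16998} \approx -5.883 \cdot 10^{-5}$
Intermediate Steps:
$d = 252$ ($d = 3 \left(31 - -53\right) = 3 \left(31 + 53\right) = 3 \cdot 84 = 252$)
$\frac{1}{-42100 + \left(154 + d 99\right)} = \frac{1}{-42100 + \left(154 + 252 \cdot 99\right)} = \frac{1}{-42100 + \left(154 + 24948\right)} = \frac{1}{-42100 + 25102} = \frac{1}{-16998} = - \frac{1}{16998}$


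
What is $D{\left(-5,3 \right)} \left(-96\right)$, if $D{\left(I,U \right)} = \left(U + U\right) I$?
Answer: $2880$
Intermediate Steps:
$D{\left(I,U \right)} = 2 I U$ ($D{\left(I,U \right)} = 2 U I = 2 I U$)
$D{\left(-5,3 \right)} \left(-96\right) = 2 \left(-5\right) 3 \left(-96\right) = \left(-30\right) \left(-96\right) = 2880$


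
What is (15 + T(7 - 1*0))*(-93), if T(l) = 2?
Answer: -1581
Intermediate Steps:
(15 + T(7 - 1*0))*(-93) = (15 + 2)*(-93) = 17*(-93) = -1581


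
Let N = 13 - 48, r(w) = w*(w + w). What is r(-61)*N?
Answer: -260470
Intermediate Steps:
r(w) = 2*w² (r(w) = w*(2*w) = 2*w²)
N = -35
r(-61)*N = (2*(-61)²)*(-35) = (2*3721)*(-35) = 7442*(-35) = -260470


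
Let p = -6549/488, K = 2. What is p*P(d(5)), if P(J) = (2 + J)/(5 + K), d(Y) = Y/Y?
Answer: -19647/3416 ≈ -5.7515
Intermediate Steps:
d(Y) = 1
P(J) = 2/7 + J/7 (P(J) = (2 + J)/(5 + 2) = (2 + J)/7 = (2 + J)*(1/7) = 2/7 + J/7)
p = -6549/488 (p = -6549*1/488 = -6549/488 ≈ -13.420)
p*P(d(5)) = -6549*(2/7 + (1/7)*1)/488 = -6549*(2/7 + 1/7)/488 = -6549/488*3/7 = -19647/3416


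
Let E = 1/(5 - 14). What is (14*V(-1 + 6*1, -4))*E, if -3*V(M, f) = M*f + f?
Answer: -112/9 ≈ -12.444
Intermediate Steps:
V(M, f) = -f/3 - M*f/3 (V(M, f) = -(M*f + f)/3 = -(f + M*f)/3 = -f/3 - M*f/3)
E = -⅑ (E = 1/(-9) = -⅑ ≈ -0.11111)
(14*V(-1 + 6*1, -4))*E = (14*(-⅓*(-4)*(1 + (-1 + 6*1))))*(-⅑) = (14*(-⅓*(-4)*(1 + (-1 + 6))))*(-⅑) = (14*(-⅓*(-4)*(1 + 5)))*(-⅑) = (14*(-⅓*(-4)*6))*(-⅑) = (14*8)*(-⅑) = 112*(-⅑) = -112/9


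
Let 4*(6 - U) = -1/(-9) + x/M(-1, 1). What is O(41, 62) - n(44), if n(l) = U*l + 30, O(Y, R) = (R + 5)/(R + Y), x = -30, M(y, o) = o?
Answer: -576712/927 ≈ -622.13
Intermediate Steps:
U = 485/36 (U = 6 - (-1/(-9) - 30/1)/4 = 6 - (-1*(-⅑) - 30*1)/4 = 6 - (⅑ - 30)/4 = 6 - ¼*(-269/9) = 6 + 269/36 = 485/36 ≈ 13.472)
O(Y, R) = (5 + R)/(R + Y)
n(l) = 30 + 485*l/36 (n(l) = 485*l/36 + 30 = 30 + 485*l/36)
O(41, 62) - n(44) = (5 + 62)/(62 + 41) - (30 + (485/36)*44) = 67/103 - (30 + 5335/9) = (1/103)*67 - 1*5605/9 = 67/103 - 5605/9 = -576712/927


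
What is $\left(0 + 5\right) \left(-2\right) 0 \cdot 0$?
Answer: $0$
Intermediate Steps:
$\left(0 + 5\right) \left(-2\right) 0 \cdot 0 = 5 \left(-2\right) 0 \cdot 0 = \left(-10\right) 0 \cdot 0 = 0 \cdot 0 = 0$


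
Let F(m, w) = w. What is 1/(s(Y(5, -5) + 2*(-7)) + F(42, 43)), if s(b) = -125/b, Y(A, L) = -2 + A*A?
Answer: 9/262 ≈ 0.034351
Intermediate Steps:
Y(A, L) = -2 + A²
1/(s(Y(5, -5) + 2*(-7)) + F(42, 43)) = 1/(-125/((-2 + 5²) + 2*(-7)) + 43) = 1/(-125/((-2 + 25) - 14) + 43) = 1/(-125/(23 - 14) + 43) = 1/(-125/9 + 43) = 1/(262/9) = 9/262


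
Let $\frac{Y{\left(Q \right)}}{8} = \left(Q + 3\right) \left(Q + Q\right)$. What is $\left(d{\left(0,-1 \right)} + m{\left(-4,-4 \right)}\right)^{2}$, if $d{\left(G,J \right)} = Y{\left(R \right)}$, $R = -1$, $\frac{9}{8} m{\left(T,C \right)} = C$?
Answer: $\frac{102400}{81} \approx 1264.2$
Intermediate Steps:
$m{\left(T,C \right)} = \frac{8 C}{9}$
$Y{\left(Q \right)} = 16 Q \left(3 + Q\right)$ ($Y{\left(Q \right)} = 8 \left(Q + 3\right) \left(Q + Q\right) = 8 \left(3 + Q\right) 2 Q = 8 \cdot 2 Q \left(3 + Q\right) = 16 Q \left(3 + Q\right)$)
$d{\left(G,J \right)} = -32$ ($d{\left(G,J \right)} = 16 \left(-1\right) \left(3 - 1\right) = 16 \left(-1\right) 2 = -32$)
$\left(d{\left(0,-1 \right)} + m{\left(-4,-4 \right)}\right)^{2} = \left(-32 + \frac{8}{9} \left(-4\right)\right)^{2} = \left(-32 - \frac{32}{9}\right)^{2} = \left(- \frac{320}{9}\right)^{2} = \frac{102400}{81}$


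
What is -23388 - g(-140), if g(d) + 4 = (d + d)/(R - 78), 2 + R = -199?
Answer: -6524416/279 ≈ -23385.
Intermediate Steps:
R = -201 (R = -2 - 199 = -201)
g(d) = -4 - 2*d/279 (g(d) = -4 + (d + d)/(-201 - 78) = -4 + (2*d)/(-279) = -4 - 2*d/279)
-23388 - g(-140) = -23388 - (-4 - 2/279*(-140)) = -23388 - (-4 + 280/279) = -23388 - 1*(-836/279) = -23388 + 836/279 = -6524416/279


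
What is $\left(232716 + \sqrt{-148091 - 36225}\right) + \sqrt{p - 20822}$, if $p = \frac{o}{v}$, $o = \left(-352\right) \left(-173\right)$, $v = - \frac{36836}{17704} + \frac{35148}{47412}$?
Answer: $232716 + 2 i \sqrt{46079} + \frac{i \sqrt{36362707364392481030}}{23421005} \approx 2.3272 \cdot 10^{5} + 686.79 i$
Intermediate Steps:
$v = - \frac{23421005}{17487126}$ ($v = \left(-36836\right) \frac{1}{17704} + 35148 \cdot \frac{1}{47412} = - \frac{9209}{4426} + \frac{2929}{3951} = - \frac{23421005}{17487126} \approx -1.3393$)
$o = 60896$
$p = - \frac{1064896024896}{23421005}$ ($p = \frac{60896}{- \frac{23421005}{17487126}} = 60896 \left(- \frac{17487126}{23421005}\right) = - \frac{1064896024896}{23421005} \approx -45468.0$)
$\left(232716 + \sqrt{-148091 - 36225}\right) + \sqrt{p - 20822} = \left(232716 + \sqrt{-148091 - 36225}\right) + \sqrt{- \frac{1064896024896}{23421005} - 20822} = \left(232716 + \sqrt{-184316}\right) + \sqrt{- \frac{1552568191006}{23421005}} = \left(232716 + 2 i \sqrt{46079}\right) + \frac{i \sqrt{36362707364392481030}}{23421005} = 232716 + 2 i \sqrt{46079} + \frac{i \sqrt{36362707364392481030}}{23421005}$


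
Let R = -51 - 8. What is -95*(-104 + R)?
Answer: 15485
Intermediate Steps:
R = -59
-95*(-104 + R) = -95*(-104 - 59) = -95*(-163) = 15485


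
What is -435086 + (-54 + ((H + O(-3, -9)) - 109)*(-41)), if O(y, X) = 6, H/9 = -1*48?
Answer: -413205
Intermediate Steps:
H = -432 (H = 9*(-1*48) = 9*(-48) = -432)
-435086 + (-54 + ((H + O(-3, -9)) - 109)*(-41)) = -435086 + (-54 + ((-432 + 6) - 109)*(-41)) = -435086 + (-54 + (-426 - 109)*(-41)) = -435086 + (-54 - 535*(-41)) = -435086 + (-54 + 21935) = -435086 + 21881 = -413205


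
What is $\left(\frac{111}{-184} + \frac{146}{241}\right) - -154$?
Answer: $\frac{6829089}{44344} \approx 154.0$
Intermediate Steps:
$\left(\frac{111}{-184} + \frac{146}{241}\right) - -154 = \left(111 \left(- \frac{1}{184}\right) + 146 \cdot \frac{1}{241}\right) + 154 = \left(- \frac{111}{184} + \frac{146}{241}\right) + 154 = \frac{113}{44344} + 154 = \frac{6829089}{44344}$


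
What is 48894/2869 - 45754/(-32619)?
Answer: 1726141612/93583911 ≈ 18.445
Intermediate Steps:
48894/2869 - 45754/(-32619) = 48894*(1/2869) - 45754*(-1/32619) = 48894/2869 + 45754/32619 = 1726141612/93583911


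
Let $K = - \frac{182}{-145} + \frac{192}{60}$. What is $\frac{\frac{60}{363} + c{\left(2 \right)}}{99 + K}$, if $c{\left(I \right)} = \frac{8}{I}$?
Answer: $\frac{10440}{259303} \approx 0.040262$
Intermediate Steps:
$K = \frac{646}{145}$ ($K = \left(-182\right) \left(- \frac{1}{145}\right) + 192 \cdot \frac{1}{60} = \frac{182}{145} + \frac{16}{5} = \frac{646}{145} \approx 4.4552$)
$\frac{\frac{60}{363} + c{\left(2 \right)}}{99 + K} = \frac{\frac{60}{363} + \frac{8}{2}}{99 + \frac{646}{145}} = \frac{60 \cdot \frac{1}{363} + 8 \cdot \frac{1}{2}}{\frac{15001}{145}} = \left(\frac{20}{121} + 4\right) \frac{145}{15001} = \frac{504}{121} \cdot \frac{145}{15001} = \frac{10440}{259303}$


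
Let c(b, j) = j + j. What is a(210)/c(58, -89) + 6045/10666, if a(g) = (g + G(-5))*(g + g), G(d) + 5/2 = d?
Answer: -453033645/949274 ≈ -477.24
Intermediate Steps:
c(b, j) = 2*j
G(d) = -5/2 + d
a(g) = 2*g*(-15/2 + g) (a(g) = (g + (-5/2 - 5))*(g + g) = (g - 15/2)*(2*g) = (-15/2 + g)*(2*g) = 2*g*(-15/2 + g))
a(210)/c(58, -89) + 6045/10666 = (210*(-15 + 2*210))/((2*(-89))) + 6045/10666 = (210*(-15 + 420))/(-178) + 6045*(1/10666) = (210*405)*(-1/178) + 6045/10666 = 85050*(-1/178) + 6045/10666 = -42525/89 + 6045/10666 = -453033645/949274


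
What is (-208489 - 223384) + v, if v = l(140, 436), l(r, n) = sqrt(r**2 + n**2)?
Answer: -431873 + 4*sqrt(13106) ≈ -4.3142e+5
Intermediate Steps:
l(r, n) = sqrt(n**2 + r**2)
v = 4*sqrt(13106) (v = sqrt(436**2 + 140**2) = sqrt(190096 + 19600) = sqrt(209696) = 4*sqrt(13106) ≈ 457.93)
(-208489 - 223384) + v = (-208489 - 223384) + 4*sqrt(13106) = -431873 + 4*sqrt(13106)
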